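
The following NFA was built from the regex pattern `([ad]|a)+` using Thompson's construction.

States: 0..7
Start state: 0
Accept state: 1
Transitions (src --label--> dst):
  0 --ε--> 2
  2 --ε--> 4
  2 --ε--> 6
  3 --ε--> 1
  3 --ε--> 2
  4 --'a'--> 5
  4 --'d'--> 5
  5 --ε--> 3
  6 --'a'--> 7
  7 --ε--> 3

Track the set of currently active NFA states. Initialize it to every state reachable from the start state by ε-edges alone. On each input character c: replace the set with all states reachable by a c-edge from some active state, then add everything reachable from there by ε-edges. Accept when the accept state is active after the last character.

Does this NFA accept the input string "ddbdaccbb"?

Answer: REJECT

Steps:
S₀ = ε-closure({0}) = {0,2,4,6}
'd' @ 1: {1,2,3,4,5,6}  (accept∈set)
'd' @ 2: {1,2,3,4,5,6}  (accept∈set)
'b' @ 3: {}  — dead — no transitions
rest 'daccbb' ignored (set empty)
final: {}; accept 1 not in set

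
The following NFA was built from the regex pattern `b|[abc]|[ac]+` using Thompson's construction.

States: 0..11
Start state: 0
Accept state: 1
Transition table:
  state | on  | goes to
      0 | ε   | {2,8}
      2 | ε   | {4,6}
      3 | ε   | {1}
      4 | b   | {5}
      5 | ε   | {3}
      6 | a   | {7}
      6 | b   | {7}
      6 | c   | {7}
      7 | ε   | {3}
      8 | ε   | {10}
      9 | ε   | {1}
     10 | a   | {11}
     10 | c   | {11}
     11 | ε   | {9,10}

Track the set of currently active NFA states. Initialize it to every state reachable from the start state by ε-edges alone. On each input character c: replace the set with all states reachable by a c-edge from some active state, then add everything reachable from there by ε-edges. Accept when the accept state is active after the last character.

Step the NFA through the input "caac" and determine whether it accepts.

initial (ε-close {0}): {0,2,4,6,8,10}
'c' @ 1: {1,3,7,9,10,11}  ✓accept
'a' @ 2: {1,9,10,11}  ✓accept
'a' @ 3: {1,9,10,11}  ✓accept
'c' @ 4: {1,9,10,11}  ✓accept
after full input: {1,9,10,11}  (accept=1 in)

Answer: ACCEPT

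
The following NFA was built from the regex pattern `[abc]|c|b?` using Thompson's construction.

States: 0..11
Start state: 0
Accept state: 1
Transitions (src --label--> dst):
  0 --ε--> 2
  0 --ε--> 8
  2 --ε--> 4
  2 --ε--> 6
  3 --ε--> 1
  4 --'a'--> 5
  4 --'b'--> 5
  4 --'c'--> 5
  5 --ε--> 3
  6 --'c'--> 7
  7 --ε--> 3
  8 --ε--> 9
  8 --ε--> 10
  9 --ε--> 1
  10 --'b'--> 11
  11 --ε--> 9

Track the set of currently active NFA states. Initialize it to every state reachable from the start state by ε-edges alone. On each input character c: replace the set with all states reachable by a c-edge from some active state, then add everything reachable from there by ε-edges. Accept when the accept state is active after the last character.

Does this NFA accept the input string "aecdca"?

Answer: REJECT

Trace:
start: ε-closure({0}) = {0,1,2,4,6,8,9,10}
'a' @ 1: {1,3,5}  [accepting]
'e' @ 2: {}  — dead — no transitions
rest 'cdca' ignored (set empty)
end set {} — state 1 not in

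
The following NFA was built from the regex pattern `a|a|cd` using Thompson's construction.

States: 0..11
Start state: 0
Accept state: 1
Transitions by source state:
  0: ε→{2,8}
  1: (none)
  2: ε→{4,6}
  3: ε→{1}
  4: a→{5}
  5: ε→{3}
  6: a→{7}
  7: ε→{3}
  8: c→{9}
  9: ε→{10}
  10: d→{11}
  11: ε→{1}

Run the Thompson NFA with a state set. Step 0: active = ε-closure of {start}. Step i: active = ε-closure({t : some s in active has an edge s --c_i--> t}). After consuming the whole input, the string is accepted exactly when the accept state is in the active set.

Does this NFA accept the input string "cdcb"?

Answer: REJECT

Trace:
start: ε-closure({0}) = {0,2,4,6,8}
'c' @ 1: {9,10}
'd' @ 2: {1,11}  [accepting]
'c' @ 3: {}  — dead — no transitions
rest 'b' ignored (set empty)
end set {} — state 1 not in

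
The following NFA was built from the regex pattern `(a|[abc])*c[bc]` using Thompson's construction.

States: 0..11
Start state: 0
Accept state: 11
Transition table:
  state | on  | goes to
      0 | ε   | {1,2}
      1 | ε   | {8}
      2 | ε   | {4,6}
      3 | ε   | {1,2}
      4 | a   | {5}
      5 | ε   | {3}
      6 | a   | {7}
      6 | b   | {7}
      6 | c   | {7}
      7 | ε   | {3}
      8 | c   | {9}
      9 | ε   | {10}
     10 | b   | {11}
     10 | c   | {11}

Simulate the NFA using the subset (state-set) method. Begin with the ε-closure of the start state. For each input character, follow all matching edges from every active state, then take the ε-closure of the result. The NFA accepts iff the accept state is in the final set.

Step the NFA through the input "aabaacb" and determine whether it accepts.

initial (ε-close {0}): {0,1,2,4,6,8}
'a' @ 1: {1,2,3,4,5,6,7,8}
'a' @ 2: {1,2,3,4,5,6,7,8}
'b' @ 3: {1,2,3,4,6,7,8}
'a' @ 4: {1,2,3,4,5,6,7,8}
'a' @ 5: {1,2,3,4,5,6,7,8}
'c' @ 6: {1,2,3,4,6,7,8,9,10}
'b' @ 7: {1,2,3,4,6,7,8,11}  (accept∈set)
after full input: {1,2,3,4,6,7,8,11}  (accept=11 in)

Answer: ACCEPT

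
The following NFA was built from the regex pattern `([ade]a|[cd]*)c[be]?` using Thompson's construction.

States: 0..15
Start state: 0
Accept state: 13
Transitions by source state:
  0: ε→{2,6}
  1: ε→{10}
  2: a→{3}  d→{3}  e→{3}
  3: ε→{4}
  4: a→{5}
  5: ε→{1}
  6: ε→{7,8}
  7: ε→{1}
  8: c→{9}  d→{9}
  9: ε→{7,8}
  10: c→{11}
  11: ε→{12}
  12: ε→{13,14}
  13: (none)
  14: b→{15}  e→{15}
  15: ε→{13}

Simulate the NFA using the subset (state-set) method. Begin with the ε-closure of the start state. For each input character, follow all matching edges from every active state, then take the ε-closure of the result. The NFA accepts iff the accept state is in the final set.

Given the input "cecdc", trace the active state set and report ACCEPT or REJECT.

S₀ = ε-closure({0}) = {0,1,2,6,7,8,10}
'c' @ 1: {1,7,8,9,10,11,12,13,14}  (accept∈set)
'e' @ 2: {13,15}  (accept∈set)
'c' @ 3: {}  — dead — no transitions
rest 'dc' ignored (set empty)
final: {}; accept 13 not in set

Answer: REJECT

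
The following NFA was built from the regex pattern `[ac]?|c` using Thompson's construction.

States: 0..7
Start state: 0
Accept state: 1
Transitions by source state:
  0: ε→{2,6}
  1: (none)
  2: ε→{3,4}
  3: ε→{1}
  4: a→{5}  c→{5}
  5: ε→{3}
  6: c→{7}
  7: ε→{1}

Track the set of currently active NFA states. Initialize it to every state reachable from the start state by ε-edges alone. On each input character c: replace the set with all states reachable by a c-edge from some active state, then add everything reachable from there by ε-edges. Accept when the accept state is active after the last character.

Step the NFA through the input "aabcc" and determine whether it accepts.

S₀ = ε-closure({0}) = {0,1,2,3,4,6}
'a' @ 1: {1,3,5}  ✓accept
'a' @ 2: {}  — state set empty
rest 'bcc' ignored (set empty)
final: {}; accept 1 not in set

Answer: REJECT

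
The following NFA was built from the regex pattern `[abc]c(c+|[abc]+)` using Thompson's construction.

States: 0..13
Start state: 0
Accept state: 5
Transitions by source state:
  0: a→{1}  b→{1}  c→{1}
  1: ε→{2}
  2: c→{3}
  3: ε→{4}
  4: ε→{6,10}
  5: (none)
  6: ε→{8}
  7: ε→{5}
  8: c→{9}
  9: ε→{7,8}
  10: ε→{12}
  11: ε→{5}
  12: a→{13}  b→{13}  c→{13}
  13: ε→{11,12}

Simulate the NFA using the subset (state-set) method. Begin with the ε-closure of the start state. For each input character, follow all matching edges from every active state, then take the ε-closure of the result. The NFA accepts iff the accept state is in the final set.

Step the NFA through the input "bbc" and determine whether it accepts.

Answer: REJECT

Derivation:
initial (ε-close {0}): {0}
'b' @ 1: {1,2}
'b' @ 2: {}  — dead — no transitions
rest 'c' ignored (set empty)
final: {}; accept 5 not in set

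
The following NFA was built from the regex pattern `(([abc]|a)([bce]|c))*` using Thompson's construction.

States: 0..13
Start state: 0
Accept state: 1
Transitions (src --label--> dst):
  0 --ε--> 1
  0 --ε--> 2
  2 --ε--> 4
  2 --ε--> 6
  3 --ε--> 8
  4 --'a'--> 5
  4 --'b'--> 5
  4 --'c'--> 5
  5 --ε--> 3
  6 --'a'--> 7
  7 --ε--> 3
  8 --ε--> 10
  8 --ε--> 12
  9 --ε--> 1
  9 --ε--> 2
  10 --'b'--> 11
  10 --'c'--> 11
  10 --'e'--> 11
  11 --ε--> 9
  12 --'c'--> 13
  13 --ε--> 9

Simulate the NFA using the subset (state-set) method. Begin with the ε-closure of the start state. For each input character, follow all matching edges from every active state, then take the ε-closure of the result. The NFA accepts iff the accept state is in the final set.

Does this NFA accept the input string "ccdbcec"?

Answer: REJECT

Steps:
S₀ = ε-closure({0}) = {0,1,2,4,6}
'c' @ 1: {3,5,8,10,12}
'c' @ 2: {1,2,4,6,9,11,13}  ✓accept
'd' @ 3: {}  — dead — no transitions
rest 'bcec' ignored (set empty)
final: {}; accept 1 not in set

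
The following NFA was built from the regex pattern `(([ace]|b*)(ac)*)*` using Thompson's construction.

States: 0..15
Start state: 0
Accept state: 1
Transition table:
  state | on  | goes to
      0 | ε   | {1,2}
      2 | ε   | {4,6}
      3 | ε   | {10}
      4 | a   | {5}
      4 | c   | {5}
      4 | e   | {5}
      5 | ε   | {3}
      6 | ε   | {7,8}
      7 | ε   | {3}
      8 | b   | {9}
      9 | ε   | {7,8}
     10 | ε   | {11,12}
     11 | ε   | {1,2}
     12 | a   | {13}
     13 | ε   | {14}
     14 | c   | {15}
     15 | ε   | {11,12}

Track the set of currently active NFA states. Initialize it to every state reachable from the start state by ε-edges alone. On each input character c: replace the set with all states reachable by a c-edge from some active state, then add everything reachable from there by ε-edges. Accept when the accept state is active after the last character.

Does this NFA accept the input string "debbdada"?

S₀ = ε-closure({0}) = {0,1,2,3,4,6,7,8,10,11,12}
'd' @ 1: {}  — dead — no transitions
rest 'ebbdada' ignored (set empty)
end set {} — state 1 not in

Answer: REJECT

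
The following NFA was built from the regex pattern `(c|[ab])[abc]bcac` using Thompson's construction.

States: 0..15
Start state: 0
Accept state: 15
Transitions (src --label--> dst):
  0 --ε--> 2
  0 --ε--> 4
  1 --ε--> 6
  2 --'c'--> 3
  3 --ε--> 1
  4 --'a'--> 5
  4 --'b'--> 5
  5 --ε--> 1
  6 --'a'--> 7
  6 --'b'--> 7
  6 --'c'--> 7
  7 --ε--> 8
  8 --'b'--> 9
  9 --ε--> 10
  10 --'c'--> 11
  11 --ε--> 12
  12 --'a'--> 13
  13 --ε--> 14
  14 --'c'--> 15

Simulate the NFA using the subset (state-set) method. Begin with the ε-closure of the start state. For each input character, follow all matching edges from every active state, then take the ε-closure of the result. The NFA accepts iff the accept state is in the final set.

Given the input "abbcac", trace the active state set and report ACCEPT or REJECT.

initial (ε-close {0}): {0,2,4}
'a' @ 1: {1,5,6}
'b' @ 2: {7,8}
'b' @ 3: {9,10}
'c' @ 4: {11,12}
'a' @ 5: {13,14}
'c' @ 6: {15}  (accept∈set)
end set {15} — state 15 in

Answer: ACCEPT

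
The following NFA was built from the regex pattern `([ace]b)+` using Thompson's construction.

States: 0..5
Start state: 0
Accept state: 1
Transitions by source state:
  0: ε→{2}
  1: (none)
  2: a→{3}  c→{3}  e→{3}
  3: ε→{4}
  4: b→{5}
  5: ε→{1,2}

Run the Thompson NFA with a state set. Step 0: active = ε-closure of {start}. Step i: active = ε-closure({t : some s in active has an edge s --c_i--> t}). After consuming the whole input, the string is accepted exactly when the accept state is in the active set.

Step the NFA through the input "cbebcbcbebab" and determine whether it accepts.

Answer: ACCEPT

Derivation:
S₀ = ε-closure({0}) = {0,2}
'c' @ 1: {3,4}
'b' @ 2: {1,2,5}  ✓accept
'e' @ 3: {3,4}
'b' @ 4: {1,2,5}  ✓accept
'c' @ 5: {3,4}
'b' @ 6: {1,2,5}  ✓accept
'c' @ 7: {3,4}
'b' @ 8: {1,2,5}  ✓accept
'e' @ 9: {3,4}
'b' @ 10: {1,2,5}  ✓accept
'a' @ 11: {3,4}
'b' @ 12: {1,2,5}  ✓accept
final: {1,2,5}; accept 1 in set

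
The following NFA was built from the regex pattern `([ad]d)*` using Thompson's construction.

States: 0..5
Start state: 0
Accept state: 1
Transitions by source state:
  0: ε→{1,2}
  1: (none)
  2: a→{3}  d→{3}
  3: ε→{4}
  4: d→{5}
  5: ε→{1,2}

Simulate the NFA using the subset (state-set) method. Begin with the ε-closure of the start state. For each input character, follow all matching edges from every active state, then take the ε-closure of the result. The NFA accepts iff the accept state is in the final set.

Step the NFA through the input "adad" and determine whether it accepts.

Answer: ACCEPT

Steps:
S₀ = ε-closure({0}) = {0,1,2}
'a' @ 1: {3,4}
'd' @ 2: {1,2,5}  (accept∈set)
'a' @ 3: {3,4}
'd' @ 4: {1,2,5}  (accept∈set)
after full input: {1,2,5}  (accept=1 in)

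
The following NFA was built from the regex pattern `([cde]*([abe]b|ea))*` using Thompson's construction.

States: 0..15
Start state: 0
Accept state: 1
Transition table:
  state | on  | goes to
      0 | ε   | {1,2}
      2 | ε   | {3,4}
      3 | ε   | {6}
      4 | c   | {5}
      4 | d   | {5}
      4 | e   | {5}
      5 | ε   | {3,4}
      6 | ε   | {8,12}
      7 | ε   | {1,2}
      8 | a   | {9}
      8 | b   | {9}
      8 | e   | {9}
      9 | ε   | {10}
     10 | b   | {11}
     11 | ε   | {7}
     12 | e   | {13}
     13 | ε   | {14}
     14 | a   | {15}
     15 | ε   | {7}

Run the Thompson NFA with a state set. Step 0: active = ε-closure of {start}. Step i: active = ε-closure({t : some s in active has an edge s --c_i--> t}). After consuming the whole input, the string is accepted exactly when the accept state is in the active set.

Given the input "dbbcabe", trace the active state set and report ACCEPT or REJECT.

start: ε-closure({0}) = {0,1,2,3,4,6,8,12}
'd' @ 1: {3,4,5,6,8,12}
'b' @ 2: {9,10}
'b' @ 3: {1,2,3,4,6,7,8,11,12}  (accept∈set)
'c' @ 4: {3,4,5,6,8,12}
'a' @ 5: {9,10}
'b' @ 6: {1,2,3,4,6,7,8,11,12}  (accept∈set)
'e' @ 7: {3,4,5,6,8,9,10,12,13,14}
end set {3,4,5,6,8,9,10,12,13,14} — state 1 not in

Answer: REJECT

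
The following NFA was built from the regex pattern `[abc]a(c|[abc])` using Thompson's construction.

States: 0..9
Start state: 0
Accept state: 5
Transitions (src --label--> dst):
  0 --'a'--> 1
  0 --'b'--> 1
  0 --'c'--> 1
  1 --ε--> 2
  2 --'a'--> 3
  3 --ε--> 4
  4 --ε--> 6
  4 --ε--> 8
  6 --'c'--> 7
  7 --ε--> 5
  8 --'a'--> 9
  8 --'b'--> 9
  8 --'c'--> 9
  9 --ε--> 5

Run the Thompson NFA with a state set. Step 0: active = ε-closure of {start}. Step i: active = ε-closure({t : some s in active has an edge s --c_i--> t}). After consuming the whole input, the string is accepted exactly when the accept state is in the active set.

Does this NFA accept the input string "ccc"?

Answer: REJECT

Steps:
S₀ = ε-closure({0}) = {0}
'c' @ 1: {1,2}
'c' @ 2: {}  — no active states
rest 'c' ignored (set empty)
end set {} — state 5 not in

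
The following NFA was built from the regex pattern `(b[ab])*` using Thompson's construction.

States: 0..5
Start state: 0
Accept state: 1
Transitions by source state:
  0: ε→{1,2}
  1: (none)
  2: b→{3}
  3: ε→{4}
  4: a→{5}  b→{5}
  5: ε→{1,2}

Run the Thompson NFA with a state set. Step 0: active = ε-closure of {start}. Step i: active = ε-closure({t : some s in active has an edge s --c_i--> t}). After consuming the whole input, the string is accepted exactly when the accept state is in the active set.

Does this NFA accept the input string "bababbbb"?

start: ε-closure({0}) = {0,1,2}
'b' @ 1: {3,4}
'a' @ 2: {1,2,5}  [accepting]
'b' @ 3: {3,4}
'a' @ 4: {1,2,5}  [accepting]
'b' @ 5: {3,4}
'b' @ 6: {1,2,5}  [accepting]
'b' @ 7: {3,4}
'b' @ 8: {1,2,5}  [accepting]
final: {1,2,5}; accept 1 in set

Answer: ACCEPT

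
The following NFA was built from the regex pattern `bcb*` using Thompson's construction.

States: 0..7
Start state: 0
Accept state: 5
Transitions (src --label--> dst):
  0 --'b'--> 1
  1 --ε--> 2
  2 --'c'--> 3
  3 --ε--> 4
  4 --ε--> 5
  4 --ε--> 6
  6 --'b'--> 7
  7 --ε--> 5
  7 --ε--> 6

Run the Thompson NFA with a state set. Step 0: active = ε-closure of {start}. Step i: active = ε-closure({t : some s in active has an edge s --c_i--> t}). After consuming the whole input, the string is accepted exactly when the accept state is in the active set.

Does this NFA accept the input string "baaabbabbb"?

Answer: REJECT

Steps:
start: ε-closure({0}) = {0}
'b' @ 1: {1,2}
'a' @ 2: {}  — state set empty
rest 'aabbabbb' ignored (set empty)
after full input: {}  (accept=5 not in)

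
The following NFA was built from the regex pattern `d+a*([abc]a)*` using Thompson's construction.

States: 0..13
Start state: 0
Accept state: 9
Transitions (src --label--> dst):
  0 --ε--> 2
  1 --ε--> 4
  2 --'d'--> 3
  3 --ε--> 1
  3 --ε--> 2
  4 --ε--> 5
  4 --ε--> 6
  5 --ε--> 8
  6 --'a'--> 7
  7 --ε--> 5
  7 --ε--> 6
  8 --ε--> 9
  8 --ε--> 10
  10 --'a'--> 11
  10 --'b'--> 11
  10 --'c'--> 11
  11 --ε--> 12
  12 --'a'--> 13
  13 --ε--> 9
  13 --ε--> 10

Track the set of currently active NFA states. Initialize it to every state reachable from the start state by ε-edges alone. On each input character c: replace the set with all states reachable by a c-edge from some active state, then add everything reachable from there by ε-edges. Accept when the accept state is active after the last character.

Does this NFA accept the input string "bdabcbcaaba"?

Answer: REJECT

Steps:
S₀ = ε-closure({0}) = {0,2}
'b' @ 1: {}  — dead — no transitions
rest 'dabcbcaaba' ignored (set empty)
final: {}; accept 9 not in set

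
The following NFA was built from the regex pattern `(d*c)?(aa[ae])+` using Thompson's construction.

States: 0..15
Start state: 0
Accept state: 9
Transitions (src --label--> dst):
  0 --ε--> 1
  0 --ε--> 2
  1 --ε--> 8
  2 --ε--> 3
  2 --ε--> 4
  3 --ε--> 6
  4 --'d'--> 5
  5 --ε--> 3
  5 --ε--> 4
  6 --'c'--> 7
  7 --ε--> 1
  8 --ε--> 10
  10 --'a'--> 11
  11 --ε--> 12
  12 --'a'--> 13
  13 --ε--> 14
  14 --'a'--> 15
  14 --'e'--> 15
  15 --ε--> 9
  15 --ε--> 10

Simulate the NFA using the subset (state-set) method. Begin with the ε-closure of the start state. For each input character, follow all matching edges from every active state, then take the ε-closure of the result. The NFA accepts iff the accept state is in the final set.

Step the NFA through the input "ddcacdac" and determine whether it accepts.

Answer: REJECT

Derivation:
initial (ε-close {0}): {0,1,2,3,4,6,8,10}
'd' @ 1: {3,4,5,6}
'd' @ 2: {3,4,5,6}
'c' @ 3: {1,7,8,10}
'a' @ 4: {11,12}
'c' @ 5: {}  — no active states
rest 'dac' ignored (set empty)
end set {} — state 9 not in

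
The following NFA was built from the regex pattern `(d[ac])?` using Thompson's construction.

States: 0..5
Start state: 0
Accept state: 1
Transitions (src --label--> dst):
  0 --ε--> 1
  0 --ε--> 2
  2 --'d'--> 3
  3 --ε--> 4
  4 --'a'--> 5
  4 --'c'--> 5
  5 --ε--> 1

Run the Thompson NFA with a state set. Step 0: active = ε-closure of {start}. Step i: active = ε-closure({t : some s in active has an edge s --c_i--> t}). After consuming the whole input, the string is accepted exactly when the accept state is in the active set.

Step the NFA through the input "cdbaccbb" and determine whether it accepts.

initial (ε-close {0}): {0,1,2}
'c' @ 1: {}  — no active states
rest 'dbaccbb' ignored (set empty)
end set {} — state 1 not in

Answer: REJECT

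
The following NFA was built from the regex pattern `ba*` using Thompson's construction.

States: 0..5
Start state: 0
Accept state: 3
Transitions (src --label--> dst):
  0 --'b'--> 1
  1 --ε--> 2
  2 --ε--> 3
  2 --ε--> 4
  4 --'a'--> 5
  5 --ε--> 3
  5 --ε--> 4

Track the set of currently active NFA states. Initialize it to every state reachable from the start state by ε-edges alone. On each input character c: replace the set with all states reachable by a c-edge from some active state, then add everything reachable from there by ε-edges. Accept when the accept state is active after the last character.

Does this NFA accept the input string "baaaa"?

initial (ε-close {0}): {0}
'b' @ 1: {1,2,3,4}  ✓accept
'a' @ 2: {3,4,5}  ✓accept
'a' @ 3: {3,4,5}  ✓accept
'a' @ 4: {3,4,5}  ✓accept
'a' @ 5: {3,4,5}  ✓accept
after full input: {3,4,5}  (accept=3 in)

Answer: ACCEPT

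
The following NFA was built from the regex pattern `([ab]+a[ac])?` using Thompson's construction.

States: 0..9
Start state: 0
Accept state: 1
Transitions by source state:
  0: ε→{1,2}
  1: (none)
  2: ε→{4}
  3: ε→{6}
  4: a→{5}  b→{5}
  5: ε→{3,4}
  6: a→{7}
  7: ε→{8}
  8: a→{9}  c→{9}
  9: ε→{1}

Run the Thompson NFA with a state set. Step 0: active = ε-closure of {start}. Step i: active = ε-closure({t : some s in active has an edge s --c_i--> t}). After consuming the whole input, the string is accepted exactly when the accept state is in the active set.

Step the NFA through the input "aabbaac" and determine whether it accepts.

S₀ = ε-closure({0}) = {0,1,2,4}
'a' @ 1: {3,4,5,6}
'a' @ 2: {3,4,5,6,7,8}
'b' @ 3: {3,4,5,6}
'b' @ 4: {3,4,5,6}
'a' @ 5: {3,4,5,6,7,8}
'a' @ 6: {1,3,4,5,6,7,8,9}  ✓accept
'c' @ 7: {1,9}  ✓accept
final: {1,9}; accept 1 in set

Answer: ACCEPT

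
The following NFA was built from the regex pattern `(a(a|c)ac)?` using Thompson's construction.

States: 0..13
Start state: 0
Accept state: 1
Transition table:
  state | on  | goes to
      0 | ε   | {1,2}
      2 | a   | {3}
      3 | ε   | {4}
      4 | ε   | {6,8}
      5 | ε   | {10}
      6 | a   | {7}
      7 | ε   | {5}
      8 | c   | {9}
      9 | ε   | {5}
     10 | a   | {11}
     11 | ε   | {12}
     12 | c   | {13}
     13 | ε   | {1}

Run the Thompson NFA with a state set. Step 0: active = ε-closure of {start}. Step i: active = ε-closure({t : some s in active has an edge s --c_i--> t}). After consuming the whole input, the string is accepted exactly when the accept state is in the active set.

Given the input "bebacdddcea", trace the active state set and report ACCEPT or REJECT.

start: ε-closure({0}) = {0,1,2}
'b' @ 1: {}  — dead — no transitions
rest 'ebacdddcea' ignored (set empty)
after full input: {}  (accept=1 not in)

Answer: REJECT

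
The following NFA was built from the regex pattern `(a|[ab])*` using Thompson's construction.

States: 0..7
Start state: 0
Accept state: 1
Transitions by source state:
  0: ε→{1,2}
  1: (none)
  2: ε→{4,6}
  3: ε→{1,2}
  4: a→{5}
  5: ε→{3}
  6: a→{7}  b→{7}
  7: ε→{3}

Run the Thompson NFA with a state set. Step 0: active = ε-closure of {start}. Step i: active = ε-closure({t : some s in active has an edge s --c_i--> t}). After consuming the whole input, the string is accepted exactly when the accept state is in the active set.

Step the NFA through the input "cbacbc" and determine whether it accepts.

Answer: REJECT

Steps:
start: ε-closure({0}) = {0,1,2,4,6}
'c' @ 1: {}  — no active states
rest 'bacbc' ignored (set empty)
final: {}; accept 1 not in set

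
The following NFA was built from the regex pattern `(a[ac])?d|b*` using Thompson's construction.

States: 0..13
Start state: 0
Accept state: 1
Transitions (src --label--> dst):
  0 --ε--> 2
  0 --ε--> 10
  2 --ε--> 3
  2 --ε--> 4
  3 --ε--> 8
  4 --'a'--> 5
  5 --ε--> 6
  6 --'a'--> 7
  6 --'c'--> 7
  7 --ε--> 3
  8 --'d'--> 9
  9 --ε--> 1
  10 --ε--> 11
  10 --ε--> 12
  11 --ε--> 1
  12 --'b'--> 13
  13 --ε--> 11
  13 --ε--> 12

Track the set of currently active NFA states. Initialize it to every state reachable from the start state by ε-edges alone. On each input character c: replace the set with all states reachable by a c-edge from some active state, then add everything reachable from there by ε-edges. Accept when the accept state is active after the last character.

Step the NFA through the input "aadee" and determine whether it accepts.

Answer: REJECT

Steps:
start: ε-closure({0}) = {0,1,2,3,4,8,10,11,12}
'a' @ 1: {5,6}
'a' @ 2: {3,7,8}
'd' @ 3: {1,9}  (accept∈set)
'e' @ 4: {}  — dead — no transitions
rest 'e' ignored (set empty)
final: {}; accept 1 not in set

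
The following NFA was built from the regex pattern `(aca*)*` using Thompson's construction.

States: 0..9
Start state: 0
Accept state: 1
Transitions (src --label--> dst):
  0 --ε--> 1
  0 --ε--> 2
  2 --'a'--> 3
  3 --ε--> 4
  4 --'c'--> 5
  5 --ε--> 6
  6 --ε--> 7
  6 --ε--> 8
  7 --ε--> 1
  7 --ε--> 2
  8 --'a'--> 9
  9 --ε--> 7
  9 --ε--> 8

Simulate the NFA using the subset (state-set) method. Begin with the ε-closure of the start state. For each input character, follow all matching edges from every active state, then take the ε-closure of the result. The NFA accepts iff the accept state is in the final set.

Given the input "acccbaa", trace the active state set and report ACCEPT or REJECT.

Answer: REJECT

Trace:
start: ε-closure({0}) = {0,1,2}
'a' @ 1: {3,4}
'c' @ 2: {1,2,5,6,7,8}  (accept∈set)
'c' @ 3: {}  — no active states
rest 'cbaa' ignored (set empty)
final: {}; accept 1 not in set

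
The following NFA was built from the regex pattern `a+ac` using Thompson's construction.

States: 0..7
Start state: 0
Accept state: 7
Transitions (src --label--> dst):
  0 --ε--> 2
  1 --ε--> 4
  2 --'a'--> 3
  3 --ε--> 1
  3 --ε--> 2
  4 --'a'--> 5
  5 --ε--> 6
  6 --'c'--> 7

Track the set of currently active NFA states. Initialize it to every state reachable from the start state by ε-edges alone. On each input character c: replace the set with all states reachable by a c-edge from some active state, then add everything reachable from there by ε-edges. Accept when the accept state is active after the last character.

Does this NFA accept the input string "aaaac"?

Answer: ACCEPT

Derivation:
initial (ε-close {0}): {0,2}
'a' @ 1: {1,2,3,4}
'a' @ 2: {1,2,3,4,5,6}
'a' @ 3: {1,2,3,4,5,6}
'a' @ 4: {1,2,3,4,5,6}
'c' @ 5: {7}  (accept∈set)
after full input: {7}  (accept=7 in)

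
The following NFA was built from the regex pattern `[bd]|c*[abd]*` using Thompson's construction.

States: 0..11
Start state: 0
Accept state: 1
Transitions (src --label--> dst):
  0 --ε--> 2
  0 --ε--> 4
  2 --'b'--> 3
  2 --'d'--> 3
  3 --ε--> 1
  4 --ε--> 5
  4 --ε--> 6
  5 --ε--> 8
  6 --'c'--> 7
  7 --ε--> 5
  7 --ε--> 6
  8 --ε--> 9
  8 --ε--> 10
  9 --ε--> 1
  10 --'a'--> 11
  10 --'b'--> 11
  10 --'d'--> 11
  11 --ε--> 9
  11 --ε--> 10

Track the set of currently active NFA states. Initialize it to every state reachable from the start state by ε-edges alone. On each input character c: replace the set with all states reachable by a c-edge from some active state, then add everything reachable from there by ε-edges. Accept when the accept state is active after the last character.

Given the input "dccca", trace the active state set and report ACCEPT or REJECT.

S₀ = ε-closure({0}) = {0,1,2,4,5,6,8,9,10}
'd' @ 1: {1,3,9,10,11}  [accepting]
'c' @ 2: {}  — state set empty
rest 'cca' ignored (set empty)
final: {}; accept 1 not in set

Answer: REJECT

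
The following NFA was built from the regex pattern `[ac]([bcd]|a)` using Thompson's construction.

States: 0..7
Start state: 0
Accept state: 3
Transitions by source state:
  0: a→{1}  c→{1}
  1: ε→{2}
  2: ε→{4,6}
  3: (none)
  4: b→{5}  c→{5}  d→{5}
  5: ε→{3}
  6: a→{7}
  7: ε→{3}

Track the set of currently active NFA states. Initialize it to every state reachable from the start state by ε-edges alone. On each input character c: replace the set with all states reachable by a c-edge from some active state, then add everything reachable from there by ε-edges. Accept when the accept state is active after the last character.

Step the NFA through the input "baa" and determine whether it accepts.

Answer: REJECT

Derivation:
start: ε-closure({0}) = {0}
'b' @ 1: {}  — no active states
rest 'aa' ignored (set empty)
after full input: {}  (accept=3 not in)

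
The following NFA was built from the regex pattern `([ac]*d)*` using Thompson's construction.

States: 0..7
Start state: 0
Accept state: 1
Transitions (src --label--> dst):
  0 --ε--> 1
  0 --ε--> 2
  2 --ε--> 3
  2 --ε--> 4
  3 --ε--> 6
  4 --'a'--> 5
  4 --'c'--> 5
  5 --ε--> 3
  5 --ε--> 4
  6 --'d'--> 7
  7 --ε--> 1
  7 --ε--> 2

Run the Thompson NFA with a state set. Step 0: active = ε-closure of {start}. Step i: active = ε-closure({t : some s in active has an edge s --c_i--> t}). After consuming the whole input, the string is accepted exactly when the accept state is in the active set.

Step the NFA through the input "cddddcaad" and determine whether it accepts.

start: ε-closure({0}) = {0,1,2,3,4,6}
'c' @ 1: {3,4,5,6}
'd' @ 2: {1,2,3,4,6,7}  [accepting]
'd' @ 3: {1,2,3,4,6,7}  [accepting]
'd' @ 4: {1,2,3,4,6,7}  [accepting]
'd' @ 5: {1,2,3,4,6,7}  [accepting]
'c' @ 6: {3,4,5,6}
'a' @ 7: {3,4,5,6}
'a' @ 8: {3,4,5,6}
'd' @ 9: {1,2,3,4,6,7}  [accepting]
after full input: {1,2,3,4,6,7}  (accept=1 in)

Answer: ACCEPT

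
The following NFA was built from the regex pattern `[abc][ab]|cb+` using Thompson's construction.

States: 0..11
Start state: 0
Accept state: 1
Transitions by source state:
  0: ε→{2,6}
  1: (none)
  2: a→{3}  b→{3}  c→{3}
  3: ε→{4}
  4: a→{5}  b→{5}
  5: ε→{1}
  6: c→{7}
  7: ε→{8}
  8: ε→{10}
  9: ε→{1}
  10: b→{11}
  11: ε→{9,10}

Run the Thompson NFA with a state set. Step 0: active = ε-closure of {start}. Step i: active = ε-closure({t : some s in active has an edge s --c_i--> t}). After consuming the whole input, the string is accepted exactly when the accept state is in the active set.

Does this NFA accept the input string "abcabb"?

S₀ = ε-closure({0}) = {0,2,6}
'a' @ 1: {3,4}
'b' @ 2: {1,5}  [accepting]
'c' @ 3: {}  — no active states
rest 'abb' ignored (set empty)
end set {} — state 1 not in

Answer: REJECT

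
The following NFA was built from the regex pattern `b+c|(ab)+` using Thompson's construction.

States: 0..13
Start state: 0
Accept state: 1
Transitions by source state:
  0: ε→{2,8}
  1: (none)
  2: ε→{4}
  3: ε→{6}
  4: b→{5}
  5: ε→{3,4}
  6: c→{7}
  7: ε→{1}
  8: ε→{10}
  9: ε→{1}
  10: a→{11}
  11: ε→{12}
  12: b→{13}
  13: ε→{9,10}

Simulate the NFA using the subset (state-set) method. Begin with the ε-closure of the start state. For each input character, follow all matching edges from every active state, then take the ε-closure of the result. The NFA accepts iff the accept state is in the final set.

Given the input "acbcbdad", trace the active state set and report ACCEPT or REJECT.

initial (ε-close {0}): {0,2,4,8,10}
'a' @ 1: {11,12}
'c' @ 2: {}  — dead — no transitions
rest 'bcbdad' ignored (set empty)
after full input: {}  (accept=1 not in)

Answer: REJECT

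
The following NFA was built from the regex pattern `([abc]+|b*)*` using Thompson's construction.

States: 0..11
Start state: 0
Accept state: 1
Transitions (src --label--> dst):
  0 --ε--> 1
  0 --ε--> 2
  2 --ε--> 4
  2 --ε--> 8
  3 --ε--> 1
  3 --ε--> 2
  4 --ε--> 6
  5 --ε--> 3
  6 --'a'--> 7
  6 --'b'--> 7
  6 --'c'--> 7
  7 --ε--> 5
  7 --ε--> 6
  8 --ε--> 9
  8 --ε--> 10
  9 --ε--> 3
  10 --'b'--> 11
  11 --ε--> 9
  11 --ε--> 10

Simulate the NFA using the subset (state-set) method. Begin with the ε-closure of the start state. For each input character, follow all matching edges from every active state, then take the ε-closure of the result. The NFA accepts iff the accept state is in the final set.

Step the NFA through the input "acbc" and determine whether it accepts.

S₀ = ε-closure({0}) = {0,1,2,3,4,6,8,9,10}
'a' @ 1: {1,2,3,4,5,6,7,8,9,10}  ✓accept
'c' @ 2: {1,2,3,4,5,6,7,8,9,10}  ✓accept
'b' @ 3: {1,2,3,4,5,6,7,8,9,10,11}  ✓accept
'c' @ 4: {1,2,3,4,5,6,7,8,9,10}  ✓accept
final: {1,2,3,4,5,6,7,8,9,10}; accept 1 in set

Answer: ACCEPT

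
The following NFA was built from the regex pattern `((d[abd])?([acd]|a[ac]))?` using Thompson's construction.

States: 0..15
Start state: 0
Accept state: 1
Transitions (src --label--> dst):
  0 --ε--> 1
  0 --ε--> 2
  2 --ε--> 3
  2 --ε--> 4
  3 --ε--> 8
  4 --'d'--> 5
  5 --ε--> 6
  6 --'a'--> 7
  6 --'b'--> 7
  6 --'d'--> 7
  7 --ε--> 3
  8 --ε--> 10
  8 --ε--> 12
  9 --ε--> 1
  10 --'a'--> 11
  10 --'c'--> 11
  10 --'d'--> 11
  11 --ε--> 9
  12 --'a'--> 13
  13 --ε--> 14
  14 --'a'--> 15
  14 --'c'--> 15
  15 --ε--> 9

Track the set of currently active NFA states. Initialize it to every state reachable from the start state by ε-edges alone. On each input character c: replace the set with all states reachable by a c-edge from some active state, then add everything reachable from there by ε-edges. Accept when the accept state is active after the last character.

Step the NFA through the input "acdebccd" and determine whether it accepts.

S₀ = ε-closure({0}) = {0,1,2,3,4,8,10,12}
'a' @ 1: {1,9,11,13,14}  ✓accept
'c' @ 2: {1,9,15}  ✓accept
'd' @ 3: {}  — state set empty
rest 'ebccd' ignored (set empty)
end set {} — state 1 not in

Answer: REJECT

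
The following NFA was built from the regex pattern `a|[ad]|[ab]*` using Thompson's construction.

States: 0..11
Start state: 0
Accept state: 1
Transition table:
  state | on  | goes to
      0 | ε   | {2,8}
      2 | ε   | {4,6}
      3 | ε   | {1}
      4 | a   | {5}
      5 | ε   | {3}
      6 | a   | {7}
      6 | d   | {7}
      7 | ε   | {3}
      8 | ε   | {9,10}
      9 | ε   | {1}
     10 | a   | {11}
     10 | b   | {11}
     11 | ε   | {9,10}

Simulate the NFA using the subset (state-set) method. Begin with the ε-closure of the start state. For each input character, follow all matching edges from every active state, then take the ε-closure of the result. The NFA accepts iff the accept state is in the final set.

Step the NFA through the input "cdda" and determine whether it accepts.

initial (ε-close {0}): {0,1,2,4,6,8,9,10}
'c' @ 1: {}  — no active states
rest 'dda' ignored (set empty)
after full input: {}  (accept=1 not in)

Answer: REJECT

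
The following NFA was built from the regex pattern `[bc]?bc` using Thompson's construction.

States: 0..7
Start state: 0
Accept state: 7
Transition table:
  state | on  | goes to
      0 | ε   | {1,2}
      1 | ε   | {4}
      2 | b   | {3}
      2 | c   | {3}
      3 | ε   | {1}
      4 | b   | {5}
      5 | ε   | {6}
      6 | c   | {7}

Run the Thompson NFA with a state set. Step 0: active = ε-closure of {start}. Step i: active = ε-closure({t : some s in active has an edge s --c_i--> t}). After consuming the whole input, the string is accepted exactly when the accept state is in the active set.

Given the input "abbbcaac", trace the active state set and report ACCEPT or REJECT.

Answer: REJECT

Steps:
initial (ε-close {0}): {0,1,2,4}
'a' @ 1: {}  — dead — no transitions
rest 'bbbcaac' ignored (set empty)
final: {}; accept 7 not in set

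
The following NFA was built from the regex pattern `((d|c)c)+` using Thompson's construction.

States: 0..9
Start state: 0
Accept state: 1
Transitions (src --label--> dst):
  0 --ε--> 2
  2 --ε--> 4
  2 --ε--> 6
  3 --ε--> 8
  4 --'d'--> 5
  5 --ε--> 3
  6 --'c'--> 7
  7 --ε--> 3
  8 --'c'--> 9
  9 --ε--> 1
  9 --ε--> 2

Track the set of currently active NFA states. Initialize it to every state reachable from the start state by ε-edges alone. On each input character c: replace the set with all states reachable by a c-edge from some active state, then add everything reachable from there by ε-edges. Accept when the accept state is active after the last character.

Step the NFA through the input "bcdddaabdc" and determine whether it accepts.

Answer: REJECT

Trace:
initial (ε-close {0}): {0,2,4,6}
'b' @ 1: {}  — dead — no transitions
rest 'cdddaabdc' ignored (set empty)
after full input: {}  (accept=1 not in)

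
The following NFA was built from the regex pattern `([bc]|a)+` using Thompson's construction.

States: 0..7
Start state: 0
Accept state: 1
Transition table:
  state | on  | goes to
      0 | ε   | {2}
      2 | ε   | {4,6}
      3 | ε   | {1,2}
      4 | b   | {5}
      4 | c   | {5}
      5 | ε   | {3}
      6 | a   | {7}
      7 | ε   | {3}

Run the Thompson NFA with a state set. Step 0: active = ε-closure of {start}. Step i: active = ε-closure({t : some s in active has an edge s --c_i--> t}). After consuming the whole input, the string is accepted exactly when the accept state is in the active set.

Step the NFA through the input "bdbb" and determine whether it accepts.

Answer: REJECT

Trace:
start: ε-closure({0}) = {0,2,4,6}
'b' @ 1: {1,2,3,4,5,6}  (accept∈set)
'd' @ 2: {}  — dead — no transitions
rest 'bb' ignored (set empty)
final: {}; accept 1 not in set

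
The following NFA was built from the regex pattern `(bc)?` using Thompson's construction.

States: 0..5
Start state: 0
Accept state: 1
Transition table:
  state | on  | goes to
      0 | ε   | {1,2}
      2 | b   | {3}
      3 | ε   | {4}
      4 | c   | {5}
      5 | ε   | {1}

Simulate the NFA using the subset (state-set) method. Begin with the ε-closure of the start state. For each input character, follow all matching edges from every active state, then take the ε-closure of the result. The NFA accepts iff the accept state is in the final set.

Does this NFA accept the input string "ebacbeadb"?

Answer: REJECT

Derivation:
start: ε-closure({0}) = {0,1,2}
'e' @ 1: {}  — no active states
rest 'bacbeadb' ignored (set empty)
final: {}; accept 1 not in set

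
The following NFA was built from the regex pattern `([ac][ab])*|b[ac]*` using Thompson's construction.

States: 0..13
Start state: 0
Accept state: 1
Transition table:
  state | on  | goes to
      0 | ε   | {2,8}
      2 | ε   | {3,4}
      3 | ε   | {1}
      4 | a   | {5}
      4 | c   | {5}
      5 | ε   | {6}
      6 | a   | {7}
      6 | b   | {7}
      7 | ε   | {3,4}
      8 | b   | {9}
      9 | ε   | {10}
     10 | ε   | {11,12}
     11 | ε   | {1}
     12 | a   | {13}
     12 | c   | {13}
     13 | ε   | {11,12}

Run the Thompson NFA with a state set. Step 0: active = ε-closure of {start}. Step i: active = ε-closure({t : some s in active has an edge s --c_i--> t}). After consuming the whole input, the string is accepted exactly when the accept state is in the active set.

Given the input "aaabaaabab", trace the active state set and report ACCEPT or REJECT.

Answer: ACCEPT

Derivation:
start: ε-closure({0}) = {0,1,2,3,4,8}
'a' @ 1: {5,6}
'a' @ 2: {1,3,4,7}  (accept∈set)
'a' @ 3: {5,6}
'b' @ 4: {1,3,4,7}  (accept∈set)
'a' @ 5: {5,6}
'a' @ 6: {1,3,4,7}  (accept∈set)
'a' @ 7: {5,6}
'b' @ 8: {1,3,4,7}  (accept∈set)
'a' @ 9: {5,6}
'b' @ 10: {1,3,4,7}  (accept∈set)
end set {1,3,4,7} — state 1 in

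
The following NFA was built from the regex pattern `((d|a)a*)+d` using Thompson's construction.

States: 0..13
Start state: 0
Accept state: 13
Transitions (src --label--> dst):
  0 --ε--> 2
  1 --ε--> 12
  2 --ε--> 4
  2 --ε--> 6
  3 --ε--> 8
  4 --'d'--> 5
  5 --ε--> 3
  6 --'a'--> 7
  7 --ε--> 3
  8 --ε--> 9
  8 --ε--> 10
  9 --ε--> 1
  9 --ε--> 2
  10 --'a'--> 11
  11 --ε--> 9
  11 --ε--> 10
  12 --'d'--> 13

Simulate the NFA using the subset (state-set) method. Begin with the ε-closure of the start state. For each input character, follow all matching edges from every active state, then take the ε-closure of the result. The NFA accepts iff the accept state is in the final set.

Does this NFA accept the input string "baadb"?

initial (ε-close {0}): {0,2,4,6}
'b' @ 1: {}  — no active states
rest 'aadb' ignored (set empty)
final: {}; accept 13 not in set

Answer: REJECT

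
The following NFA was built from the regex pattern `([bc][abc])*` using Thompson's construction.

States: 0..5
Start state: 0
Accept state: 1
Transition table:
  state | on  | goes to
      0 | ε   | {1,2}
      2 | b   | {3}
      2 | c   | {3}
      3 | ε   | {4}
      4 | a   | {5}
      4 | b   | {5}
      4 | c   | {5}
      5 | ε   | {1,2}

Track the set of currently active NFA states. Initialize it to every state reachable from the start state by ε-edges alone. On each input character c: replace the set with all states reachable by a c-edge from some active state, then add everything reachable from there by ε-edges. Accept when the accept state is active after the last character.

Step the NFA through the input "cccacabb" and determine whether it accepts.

initial (ε-close {0}): {0,1,2}
'c' @ 1: {3,4}
'c' @ 2: {1,2,5}  (accept∈set)
'c' @ 3: {3,4}
'a' @ 4: {1,2,5}  (accept∈set)
'c' @ 5: {3,4}
'a' @ 6: {1,2,5}  (accept∈set)
'b' @ 7: {3,4}
'b' @ 8: {1,2,5}  (accept∈set)
end set {1,2,5} — state 1 in

Answer: ACCEPT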